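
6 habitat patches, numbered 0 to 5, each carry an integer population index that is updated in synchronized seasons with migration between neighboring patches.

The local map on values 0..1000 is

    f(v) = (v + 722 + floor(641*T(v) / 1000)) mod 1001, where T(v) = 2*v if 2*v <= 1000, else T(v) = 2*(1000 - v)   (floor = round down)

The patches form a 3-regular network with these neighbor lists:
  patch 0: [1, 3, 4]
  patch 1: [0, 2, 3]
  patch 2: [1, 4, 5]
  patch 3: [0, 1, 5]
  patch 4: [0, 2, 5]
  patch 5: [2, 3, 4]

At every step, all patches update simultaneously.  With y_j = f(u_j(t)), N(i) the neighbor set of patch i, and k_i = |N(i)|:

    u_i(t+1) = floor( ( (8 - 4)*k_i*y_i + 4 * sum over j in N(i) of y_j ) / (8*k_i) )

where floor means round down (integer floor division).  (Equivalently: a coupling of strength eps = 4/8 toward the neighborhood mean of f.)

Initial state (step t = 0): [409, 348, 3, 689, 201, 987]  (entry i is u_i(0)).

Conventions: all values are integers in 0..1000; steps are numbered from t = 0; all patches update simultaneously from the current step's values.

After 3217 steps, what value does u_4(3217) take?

Simulating step by step:
t=0: [409, 348, 3, 689, 201, 987]
t=1: [577, 622, 600, 719, 440, 647]
t=2: [812, 825, 811, 814, 778, 803]
t=3: [774, 771, 775, 773, 778, 776]
t=4: [784, 784, 784, 784, 783, 784]
t=5: [781, 781, 781, 781, 781, 781]
t=6: [782, 782, 782, 782, 782, 782]
t=7: [782, 782, 782, 782, 782, 782]

Answer: u_4(3217) = 782
Key observation: The state at step 6, [782, 782, 782, 782, 782, 782], reappears at step 7: the system is in a cycle of period 1 from step 6 on.  Therefore the state at step 3217 equals the state at step 6 + ((3217 - 6) mod 1) = 6, which is [782, 782, 782, 782, 782, 782].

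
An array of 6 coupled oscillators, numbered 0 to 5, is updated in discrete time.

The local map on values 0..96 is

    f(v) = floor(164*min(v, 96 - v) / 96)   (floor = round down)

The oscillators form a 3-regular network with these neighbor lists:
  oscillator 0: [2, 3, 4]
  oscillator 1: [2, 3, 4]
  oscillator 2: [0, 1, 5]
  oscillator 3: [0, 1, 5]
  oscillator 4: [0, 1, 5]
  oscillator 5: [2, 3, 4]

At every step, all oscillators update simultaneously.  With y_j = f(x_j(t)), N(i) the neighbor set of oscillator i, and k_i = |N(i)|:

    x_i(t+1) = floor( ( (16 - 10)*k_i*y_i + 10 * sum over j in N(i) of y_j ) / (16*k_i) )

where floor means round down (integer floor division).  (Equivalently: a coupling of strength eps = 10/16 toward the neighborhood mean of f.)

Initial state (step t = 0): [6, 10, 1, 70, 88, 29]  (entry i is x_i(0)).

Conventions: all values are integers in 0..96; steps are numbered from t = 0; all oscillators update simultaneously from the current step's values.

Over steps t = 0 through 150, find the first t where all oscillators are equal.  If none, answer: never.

Simulating step by step:
t=0: [6, 10, 1, 70, 88, 29]  (not all equal)
t=1: [15, 18, 16, 32, 20, 30]  (not all equal)
t=2: [33, 35, 32, 42, 34, 43]  (not all equal)
t=3: [59, 60, 59, 65, 60, 65]  (not all equal)
t=4: [60, 59, 60, 56, 59, 56]  (not all equal)
t=5: [62, 63, 62, 65, 63, 65]  (not all equal)
t=6: [56, 55, 56, 54, 55, 54]  (not all equal)
t=7: [69, 69, 69, 70, 69, 70]  (not all equal)
t=8: [45, 45, 45, 44, 45, 44]  (not all equal)
t=9: [75, 75, 75, 75, 75, 75]  (all equal)

Answer: 9
Key observation: Synchronization is absorbing here: once all oscillators are equal they stay equal, and step 9 is the first all-equal step.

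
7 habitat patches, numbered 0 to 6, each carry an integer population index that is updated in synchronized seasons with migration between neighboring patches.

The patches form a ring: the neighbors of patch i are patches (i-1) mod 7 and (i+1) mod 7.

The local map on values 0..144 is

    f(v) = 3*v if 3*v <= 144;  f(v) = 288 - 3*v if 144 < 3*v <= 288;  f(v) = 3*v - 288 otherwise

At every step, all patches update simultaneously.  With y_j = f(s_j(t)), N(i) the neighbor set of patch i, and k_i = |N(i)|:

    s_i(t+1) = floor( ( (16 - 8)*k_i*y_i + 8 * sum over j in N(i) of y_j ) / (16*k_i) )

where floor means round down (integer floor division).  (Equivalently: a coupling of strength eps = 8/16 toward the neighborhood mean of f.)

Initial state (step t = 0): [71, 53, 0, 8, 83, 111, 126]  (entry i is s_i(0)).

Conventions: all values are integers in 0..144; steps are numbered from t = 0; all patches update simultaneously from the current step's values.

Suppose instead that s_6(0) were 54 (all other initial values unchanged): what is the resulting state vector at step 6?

Answer: [23, 18, 70, 108, 98, 87, 67]
Key observation: This trace re-runs the system from the modified initial state.

Derivation:
t=0: [71, 53, 0, 8, 83, 111, 54]
t=1: [101, 83, 38, 21, 36, 63, 93]
t=2: [19, 51, 82, 87, 94, 78, 33]
t=3: [87, 92, 61, 25, 23, 53, 77]
t=4: [30, 39, 74, 81, 85, 96, 67]
t=5: [96, 97, 73, 47, 27, 30, 66]
t=6: [23, 18, 70, 108, 98, 87, 67]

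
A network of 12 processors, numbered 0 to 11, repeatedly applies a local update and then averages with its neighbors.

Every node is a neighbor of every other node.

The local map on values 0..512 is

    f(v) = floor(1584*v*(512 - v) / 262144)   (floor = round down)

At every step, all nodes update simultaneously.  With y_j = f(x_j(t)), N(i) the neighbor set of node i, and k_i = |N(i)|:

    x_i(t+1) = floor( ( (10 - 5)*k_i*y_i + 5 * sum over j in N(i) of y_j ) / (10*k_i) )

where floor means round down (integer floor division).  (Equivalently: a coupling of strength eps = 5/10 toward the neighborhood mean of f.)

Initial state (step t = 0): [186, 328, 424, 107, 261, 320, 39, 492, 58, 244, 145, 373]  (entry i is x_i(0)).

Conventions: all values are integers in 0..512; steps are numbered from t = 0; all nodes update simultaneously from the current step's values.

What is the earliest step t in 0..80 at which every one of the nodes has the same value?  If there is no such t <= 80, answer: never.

Simulating step by step:
t=0: [186, 328, 424, 107, 261, 320, 39, 492, 58, 244, 145, 373]  (not all equal)
t=1: [318, 317, 254, 270, 331, 320, 202, 178, 224, 331, 297, 294]  (not all equal)
t=2: [374, 375, 385, 384, 370, 374, 377, 368, 382, 370, 380, 381]  (not all equal)
t=3: [309, 308, 301, 302, 311, 309, 307, 313, 304, 311, 305, 304]  (not all equal)
t=4: [379, 379, 381, 381, 378, 379, 379, 378, 380, 378, 380, 380]  (not all equal)
t=5: [303, 303, 302, 302, 304, 303, 303, 304, 303, 304, 303, 303]  (not all equal)
t=6: [382, 382, 382, 382, 382, 382, 382, 382, 382, 382, 382, 382]  (all equal)

Answer: 6
Key observation: Synchronization is absorbing here: once all nodes are equal they stay equal, and step 6 is the first all-equal step.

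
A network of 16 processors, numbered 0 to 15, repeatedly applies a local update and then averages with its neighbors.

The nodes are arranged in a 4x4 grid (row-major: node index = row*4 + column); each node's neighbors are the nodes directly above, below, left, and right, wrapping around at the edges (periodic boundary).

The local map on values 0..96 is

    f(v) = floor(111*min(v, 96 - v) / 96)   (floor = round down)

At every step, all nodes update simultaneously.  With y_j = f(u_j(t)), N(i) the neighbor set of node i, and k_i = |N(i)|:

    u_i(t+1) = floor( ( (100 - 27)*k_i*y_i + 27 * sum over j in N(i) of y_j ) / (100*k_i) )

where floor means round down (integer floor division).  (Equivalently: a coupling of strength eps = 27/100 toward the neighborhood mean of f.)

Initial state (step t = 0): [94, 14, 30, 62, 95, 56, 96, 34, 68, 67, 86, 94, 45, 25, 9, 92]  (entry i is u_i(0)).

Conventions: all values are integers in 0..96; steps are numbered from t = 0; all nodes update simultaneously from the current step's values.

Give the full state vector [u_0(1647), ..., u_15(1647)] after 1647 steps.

Simulating step by step:
t=0: [94, 14, 30, 62, 95, 56, 96, 34, 68, 67, 86, 94, 45, 25, 9, 92]
t=1: [8, 19, 29, 33, 8, 36, 8, 31, 29, 31, 11, 7, 42, 27, 12, 9]
t=2: [14, 23, 29, 33, 14, 34, 14, 29, 30, 33, 13, 11, 40, 30, 15, 14]
t=3: [20, 27, 30, 34, 19, 34, 19, 29, 32, 35, 16, 15, 40, 33, 19, 19]
t=4: [26, 31, 32, 35, 24, 36, 23, 30, 35, 38, 19, 19, 41, 37, 22, 23]
t=5: [31, 35, 35, 37, 29, 38, 27, 32, 38, 41, 23, 23, 43, 40, 26, 27]
t=6: [36, 40, 38, 40, 34, 41, 32, 35, 41, 44, 28, 28, 46, 44, 31, 32]
t=7: [42, 45, 42, 44, 40, 45, 37, 39, 46, 48, 33, 33, 50, 48, 36, 38]
t=8: [48, 51, 47, 48, 46, 51, 43, 44, 51, 53, 39, 39, 52, 53, 42, 43]
t=9: [54, 52, 53, 54, 52, 51, 49, 50, 51, 49, 45, 46, 50, 49, 48, 49]
t=10: [48, 50, 49, 48, 50, 52, 53, 52, 52, 53, 52, 52, 52, 53, 54, 53]
t=11: [54, 52, 53, 54, 52, 50, 49, 50, 50, 49, 49, 49, 50, 49, 48, 49]
t=12: [48, 50, 49, 48, 50, 52, 53, 52, 52, 53, 54, 53, 52, 53, 54, 53]
t=13: [54, 52, 53, 54, 52, 50, 49, 50, 50, 49, 48, 49, 50, 49, 48, 49]
t=14: [48, 50, 49, 48, 50, 52, 53, 52, 52, 53, 54, 53, 52, 53, 54, 53]

Answer: [54, 52, 53, 54, 52, 50, 49, 50, 50, 49, 48, 49, 50, 49, 48, 49]
Key observation: The state at step 12, [48, 50, 49, 48, 50, 52, 53, 52, 52, 53, 54, 53, 52, 53, 54, 53], reappears at step 14: the system is in a cycle of period 2 from step 12 on.  Therefore the state at step 1647 equals the state at step 12 + ((1647 - 12) mod 2) = 13, which is [54, 52, 53, 54, 52, 50, 49, 50, 50, 49, 48, 49, 50, 49, 48, 49].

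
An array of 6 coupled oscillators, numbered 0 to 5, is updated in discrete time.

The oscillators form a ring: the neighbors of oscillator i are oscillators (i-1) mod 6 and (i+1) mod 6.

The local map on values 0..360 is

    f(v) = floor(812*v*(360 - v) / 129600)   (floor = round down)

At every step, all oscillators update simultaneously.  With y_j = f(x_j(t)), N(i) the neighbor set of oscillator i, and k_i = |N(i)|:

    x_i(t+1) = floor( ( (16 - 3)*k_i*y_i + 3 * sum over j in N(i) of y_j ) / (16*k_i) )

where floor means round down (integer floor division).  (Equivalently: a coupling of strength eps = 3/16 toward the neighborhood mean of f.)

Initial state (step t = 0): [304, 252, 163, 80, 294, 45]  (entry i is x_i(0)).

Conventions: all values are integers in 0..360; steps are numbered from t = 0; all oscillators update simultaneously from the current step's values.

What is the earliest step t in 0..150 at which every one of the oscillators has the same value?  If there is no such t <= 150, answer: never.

Answer: 4
Key observation: Synchronization is absorbing here: once all oscillators are equal they stay equal, and step 4 is the first all-equal step.

Derivation:
t=0: [304, 252, 163, 80, 294, 45]  (not all equal)
t=1: [110, 166, 192, 143, 119, 92]  (not all equal)
t=2: [173, 198, 201, 193, 178, 158]  (not all equal)
t=3: [201, 200, 200, 201, 201, 199]  (not all equal)
t=4: [200, 200, 200, 200, 200, 200]  (all equal)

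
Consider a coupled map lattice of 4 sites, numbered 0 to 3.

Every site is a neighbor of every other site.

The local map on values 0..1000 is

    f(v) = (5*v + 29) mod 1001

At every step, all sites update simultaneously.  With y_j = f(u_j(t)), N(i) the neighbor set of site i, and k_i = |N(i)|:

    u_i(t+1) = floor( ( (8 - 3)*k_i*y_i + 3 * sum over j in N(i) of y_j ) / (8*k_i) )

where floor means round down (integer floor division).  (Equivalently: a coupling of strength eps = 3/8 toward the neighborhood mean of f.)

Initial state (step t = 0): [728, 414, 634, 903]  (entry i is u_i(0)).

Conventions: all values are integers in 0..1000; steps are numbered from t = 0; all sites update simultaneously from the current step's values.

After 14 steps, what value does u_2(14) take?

Answer: u_2(14) = 509

Derivation:
t=0: [728, 414, 634, 903]
t=1: [520, 235, 285, 457]
t=2: [512, 300, 425, 355]
t=3: [552, 522, 334, 660]
t=4: [699, 624, 655, 469]
t=5: [428, 240, 318, 353]
t=6: [309, 339, 534, 622]
t=7: [552, 627, 614, 334]
t=8: [611, 298, 265, 566]
t=9: [266, 485, 402, 654]
t=10: [321, 368, 161, 290]
t=11: [668, 785, 768, 590]
t=12: [578, 870, 828, 883]
t=13: [695, 424, 319, 457]
t=14: [448, 271, 509, 353]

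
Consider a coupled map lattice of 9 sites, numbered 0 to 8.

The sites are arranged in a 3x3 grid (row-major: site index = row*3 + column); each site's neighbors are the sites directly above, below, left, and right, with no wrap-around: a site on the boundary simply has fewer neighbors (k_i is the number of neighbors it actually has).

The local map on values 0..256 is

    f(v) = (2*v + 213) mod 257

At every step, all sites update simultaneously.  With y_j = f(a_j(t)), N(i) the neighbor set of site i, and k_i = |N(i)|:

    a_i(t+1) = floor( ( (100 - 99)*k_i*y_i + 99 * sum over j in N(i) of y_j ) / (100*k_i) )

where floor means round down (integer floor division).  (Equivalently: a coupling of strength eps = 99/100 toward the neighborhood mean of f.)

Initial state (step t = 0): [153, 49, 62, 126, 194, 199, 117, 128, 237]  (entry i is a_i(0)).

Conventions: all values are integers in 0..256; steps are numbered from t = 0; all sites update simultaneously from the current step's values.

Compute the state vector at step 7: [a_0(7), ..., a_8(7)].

Simulating step by step:
t=0: [153, 49, 62, 126, 194, 199, 117, 128, 237]
t=1: [129, 57, 75, 95, 142, 113, 209, 150, 154]
t=2: [109, 185, 125, 189, 164, 118, 200, 122, 216]
t=3: [74, 135, 131, 99, 133, 122, 138, 86, 195]
t=4: [189, 181, 213, 185, 177, 176, 141, 180, 163]
t=5: [65, 84, 56, 122, 59, 67, 65, 104, 54]
t=6: [161, 76, 106, 83, 143, 68, 181, 75, 126]
t=7: [114, 143, 100, 108, 108, 204, 113, 169, 100]

Answer: [114, 143, 100, 108, 108, 204, 113, 169, 100]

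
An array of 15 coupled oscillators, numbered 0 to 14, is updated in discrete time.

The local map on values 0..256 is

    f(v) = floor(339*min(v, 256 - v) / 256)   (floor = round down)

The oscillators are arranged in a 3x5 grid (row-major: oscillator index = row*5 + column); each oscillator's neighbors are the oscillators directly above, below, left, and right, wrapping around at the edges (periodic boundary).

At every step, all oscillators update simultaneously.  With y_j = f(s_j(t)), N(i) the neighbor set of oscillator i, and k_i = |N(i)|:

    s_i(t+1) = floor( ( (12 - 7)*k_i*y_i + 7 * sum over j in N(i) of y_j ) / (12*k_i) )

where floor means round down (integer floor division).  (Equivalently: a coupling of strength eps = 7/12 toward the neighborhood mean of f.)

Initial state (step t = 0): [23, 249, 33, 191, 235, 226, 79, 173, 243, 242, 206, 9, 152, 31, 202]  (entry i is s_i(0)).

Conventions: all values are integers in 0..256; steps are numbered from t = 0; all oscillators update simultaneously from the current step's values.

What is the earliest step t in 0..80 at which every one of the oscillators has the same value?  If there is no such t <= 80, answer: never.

Answer: never
Key observation: The state at step 21 reappears at step 31 — the system is in a cycle of period 10 from step 21 on.  No step 0..31 is synchronized, and the cycle repeats forever, so no step up to 80 (or ever) has all oscillators equal.

Derivation:
t=0: [23, 249, 33, 191, 235, 226, 79, 173, 243, 242, 206, 9, 152, 31, 202]  (not all equal)
t=1: [33, 31, 67, 54, 41, 48, 67, 89, 44, 29, 49, 50, 86, 62, 51]  (not all equal)
t=2: [50, 58, 86, 70, 54, 60, 78, 99, 69, 51, 61, 72, 98, 79, 62]  (not all equal)
t=3: [72, 86, 109, 93, 74, 79, 98, 118, 95, 75, 80, 96, 118, 100, 81]  (not all equal)
t=4: [100, 119, 139, 123, 102, 105, 126, 145, 126, 104, 106, 126, 146, 129, 107]  (not all equal)
t=5: [138, 155, 153, 158, 139, 141, 157, 152, 158, 141, 142, 157, 152, 159, 143]  (not all equal)
t=6: [150, 136, 134, 133, 149, 149, 135, 134, 133, 148, 148, 134, 134, 132, 147]  (not all equal)
t=7: [143, 156, 160, 159, 144, 144, 157, 161, 159, 145, 145, 157, 161, 160, 146]  (not all equal)
t=8: [145, 133, 127, 130, 144, 145, 132, 126, 130, 143, 144, 132, 126, 129, 143]  (not all equal)
t=9: [148, 161, 166, 163, 150, 149, 161, 166, 163, 150, 149, 161, 166, 164, 151]  (not all equal)
t=10: [139, 126, 120, 124, 137, 138, 126, 120, 124, 137, 138, 126, 120, 123, 136]  (not all equal)
t=11: [156, 163, 160, 161, 157, 157, 163, 160, 161, 158, 157, 163, 159, 161, 158]  (not all equal)
t=12: [130, 124, 126, 126, 129, 129, 124, 126, 125, 129, 129, 124, 126, 126, 129]  (not all equal)
t=13: [166, 164, 165, 166, 167, 167, 164, 165, 165, 167, 167, 164, 165, 166, 167]  (not all equal)
t=14: [118, 120, 120, 119, 117, 117, 120, 120, 119, 117, 117, 120, 120, 119, 117]  (not all equal)
t=15: [155, 157, 157, 156, 154, 154, 157, 157, 156, 154, 154, 157, 157, 156, 154]  (not all equal)
t=16: [133, 131, 131, 132, 134, 134, 131, 131, 132, 134, 134, 131, 131, 132, 134]  (not all equal)
t=17: [162, 164, 164, 163, 161, 161, 164, 164, 163, 161, 161, 164, 164, 163, 161]  (not all equal)
t=18: [124, 121, 121, 123, 124, 124, 121, 121, 123, 124, 124, 121, 121, 123, 124]  (not all equal)
t=19: [163, 160, 160, 162, 163, 163, 160, 160, 162, 163, 163, 160, 160, 162, 163]  (not all equal)
t=20: [123, 126, 126, 124, 123, 123, 126, 126, 124, 123, 123, 126, 126, 124, 123]  (not all equal)
t=21: [162, 165, 165, 164, 162, 162, 165, 165, 164, 162, 162, 165, 165, 164, 162]  (not all equal)
t=22: [123, 120, 120, 121, 123, 123, 120, 120, 121, 123, 123, 120, 120, 121, 123]  (not all equal)
t=23: [161, 158, 158, 160, 161, 161, 158, 158, 160, 161, 161, 158, 158, 160, 161]  (not all equal)
t=24: [125, 128, 128, 127, 125, 125, 128, 128, 127, 125, 125, 128, 128, 127, 125]  (not all equal)
t=25: [165, 168, 168, 167, 165, 165, 168, 168, 167, 165, 165, 168, 168, 167, 165]  (not all equal)
t=26: [119, 116, 116, 117, 119, 119, 116, 116, 117, 119, 119, 116, 116, 117, 119]  (not all equal)
t=27: [156, 153, 153, 154, 156, 156, 153, 153, 154, 156, 156, 153, 153, 154, 156]  (not all equal)
t=28: [132, 135, 135, 134, 132, 132, 135, 135, 134, 132, 132, 135, 135, 134, 132]  (not all equal)
t=29: [163, 160, 160, 161, 163, 163, 160, 160, 161, 163, 163, 160, 160, 161, 163]  (not all equal)
t=30: [123, 126, 126, 125, 123, 123, 126, 126, 125, 123, 123, 126, 126, 125, 123]  (not all equal)
t=31: [162, 165, 165, 164, 162, 162, 165, 165, 164, 162, 162, 165, 165, 164, 162]  (not all equal)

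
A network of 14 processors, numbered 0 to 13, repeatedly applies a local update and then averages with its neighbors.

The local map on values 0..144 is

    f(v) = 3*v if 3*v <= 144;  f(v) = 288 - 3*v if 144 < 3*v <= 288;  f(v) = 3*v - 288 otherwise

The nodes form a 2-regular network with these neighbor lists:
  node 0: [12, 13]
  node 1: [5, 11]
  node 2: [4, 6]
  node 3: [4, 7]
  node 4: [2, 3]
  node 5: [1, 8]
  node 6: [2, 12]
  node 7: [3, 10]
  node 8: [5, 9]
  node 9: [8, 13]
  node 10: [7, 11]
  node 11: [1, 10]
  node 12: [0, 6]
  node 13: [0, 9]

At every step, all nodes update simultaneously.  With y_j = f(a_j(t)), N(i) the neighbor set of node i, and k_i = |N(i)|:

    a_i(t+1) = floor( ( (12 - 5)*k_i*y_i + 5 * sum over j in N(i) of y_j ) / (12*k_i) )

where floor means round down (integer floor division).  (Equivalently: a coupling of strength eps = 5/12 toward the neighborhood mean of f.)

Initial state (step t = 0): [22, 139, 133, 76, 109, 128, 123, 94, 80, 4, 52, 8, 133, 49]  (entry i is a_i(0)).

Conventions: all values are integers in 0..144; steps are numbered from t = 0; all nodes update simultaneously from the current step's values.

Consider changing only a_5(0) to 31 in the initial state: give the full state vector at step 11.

Simulating step by step:
t=0: [22, 139, 133, 76, 109, 31, 123, 94, 80, 4, 52, 8, 133, 49]
t=1: [91, 99, 89, 44, 58, 91, 93, 43, 49, 46, 83, 68, 95, 98]
t=2: [10, 25, 37, 127, 98, 40, 10, 110, 114, 111, 67, 59, 6, 35]
t=3: [43, 91, 72, 64, 46, 96, 44, 62, 65, 59, 82, 98, 23, 76]
t=4: [102, 10, 98, 106, 115, 22, 106, 88, 77, 96, 47, 15, 94, 85]
t=5: [18, 40, 21, 34, 40, 56, 20, 49, 47, 18, 96, 61, 13, 23]
t=6: [54, 116, 74, 113, 104, 124, 56, 103, 118, 75, 51, 86, 46, 62]
t=7: [123, 58, 68, 39, 38, 75, 112, 51, 69, 71, 89, 58, 131, 98]
t=8: [70, 103, 82, 120, 108, 77, 67, 107, 76, 61, 64, 94, 88, 36]
t=9: [73, 25, 50, 56, 44, 50, 64, 54, 68, 96, 64, 27, 48, 101]
t=10: [73, 89, 128, 123, 130, 113, 114, 118, 77, 20, 99, 82, 118, 23]
t=11: [68, 31, 88, 82, 96, 46, 65, 57, 56, 61, 27, 30, 64, 67]

Answer: [68, 31, 88, 82, 96, 46, 65, 57, 56, 61, 27, 30, 64, 67]
Key observation: This trace re-runs the system from the modified initial state.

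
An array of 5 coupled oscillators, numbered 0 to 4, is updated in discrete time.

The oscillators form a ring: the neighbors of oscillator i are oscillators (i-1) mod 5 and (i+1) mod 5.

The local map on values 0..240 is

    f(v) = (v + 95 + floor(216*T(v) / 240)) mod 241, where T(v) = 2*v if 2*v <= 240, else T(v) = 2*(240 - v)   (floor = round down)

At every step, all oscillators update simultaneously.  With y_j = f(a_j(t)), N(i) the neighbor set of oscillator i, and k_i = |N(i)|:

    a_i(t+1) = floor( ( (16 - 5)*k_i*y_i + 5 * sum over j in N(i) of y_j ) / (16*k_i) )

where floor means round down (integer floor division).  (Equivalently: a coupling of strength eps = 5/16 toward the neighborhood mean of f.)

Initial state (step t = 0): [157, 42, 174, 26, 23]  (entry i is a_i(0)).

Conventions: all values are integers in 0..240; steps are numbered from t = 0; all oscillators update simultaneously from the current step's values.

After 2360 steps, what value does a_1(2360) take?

Answer: a_1(2360) = 158
Key observation: The state at step 12, [158, 158, 158, 158, 158], reappears at step 14: the system is in a cycle of period 2 from step 12 on.  Therefore the state at step 2360 equals the state at step 12 + ((2360 - 12) mod 2) = 12, which is [158, 158, 158, 158, 158].

Derivation:
t=0: [157, 42, 174, 26, 23]
t=1: [167, 193, 159, 162, 160]
t=2: [149, 138, 153, 156, 156]
t=3: [166, 171, 164, 161, 161]
t=4: [153, 150, 153, 156, 156]
t=5: [163, 165, 163, 161, 161]
t=6: [155, 154, 155, 156, 156]
t=7: [161, 162, 161, 161, 161]
t=8: [156, 156, 156, 157, 157]
t=9: [160, 161, 160, 160, 160]
t=10: [157, 157, 157, 158, 158]
t=11: [159, 160, 159, 159, 159]
t=12: [158, 158, 158, 158, 158]
t=13: [159, 159, 159, 159, 159]
t=14: [158, 158, 158, 158, 158]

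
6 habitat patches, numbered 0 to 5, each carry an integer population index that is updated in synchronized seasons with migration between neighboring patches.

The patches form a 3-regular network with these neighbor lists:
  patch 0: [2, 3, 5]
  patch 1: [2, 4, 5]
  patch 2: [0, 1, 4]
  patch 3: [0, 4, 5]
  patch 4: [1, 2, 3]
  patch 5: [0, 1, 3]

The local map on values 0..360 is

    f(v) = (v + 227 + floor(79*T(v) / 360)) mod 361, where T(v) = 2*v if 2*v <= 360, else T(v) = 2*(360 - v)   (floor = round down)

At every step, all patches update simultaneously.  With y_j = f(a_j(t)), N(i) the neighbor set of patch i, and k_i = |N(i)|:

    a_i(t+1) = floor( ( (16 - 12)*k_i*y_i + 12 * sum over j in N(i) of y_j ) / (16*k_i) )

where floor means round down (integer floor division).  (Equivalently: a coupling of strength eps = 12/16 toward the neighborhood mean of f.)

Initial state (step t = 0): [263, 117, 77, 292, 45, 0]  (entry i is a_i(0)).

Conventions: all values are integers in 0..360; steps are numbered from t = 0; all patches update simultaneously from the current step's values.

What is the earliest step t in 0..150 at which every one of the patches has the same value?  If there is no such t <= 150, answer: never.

Simulating step by step:
t=0: [263, 117, 77, 292, 45, 0]  (not all equal)
t=1: [230, 222, 208, 219, 212, 154]  (not all equal)
t=2: [131, 129, 145, 132, 144, 133]  (not all equal)
t=3: [60, 63, 63, 59, 63, 54]  (not all equal)
t=4: [311, 313, 316, 311, 315, 311]  (not all equal)
t=5: [198, 199, 199, 198, 199, 198]  (not all equal)
t=6: [135, 135, 135, 135, 135, 135]  (all equal)

Answer: 6
Key observation: Synchronization is absorbing here: once all patches are equal they stay equal, and step 6 is the first all-equal step.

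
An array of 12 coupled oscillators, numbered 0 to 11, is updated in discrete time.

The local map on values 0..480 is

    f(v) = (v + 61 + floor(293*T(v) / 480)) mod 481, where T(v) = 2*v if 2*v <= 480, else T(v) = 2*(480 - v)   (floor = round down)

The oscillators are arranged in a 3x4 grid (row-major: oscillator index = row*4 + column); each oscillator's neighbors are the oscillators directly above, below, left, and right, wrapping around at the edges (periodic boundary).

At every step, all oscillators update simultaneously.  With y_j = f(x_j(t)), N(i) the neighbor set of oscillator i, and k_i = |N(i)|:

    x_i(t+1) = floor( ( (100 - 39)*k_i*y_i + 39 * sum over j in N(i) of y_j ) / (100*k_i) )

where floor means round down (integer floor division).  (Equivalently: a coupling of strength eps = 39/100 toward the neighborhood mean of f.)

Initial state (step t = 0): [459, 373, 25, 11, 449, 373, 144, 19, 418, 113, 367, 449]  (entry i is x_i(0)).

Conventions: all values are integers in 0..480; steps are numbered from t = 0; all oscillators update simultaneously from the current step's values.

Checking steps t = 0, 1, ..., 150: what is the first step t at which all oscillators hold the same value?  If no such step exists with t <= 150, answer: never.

Simulating step by step:
t=0: [459, 373, 25, 11, 449, 373, 144, 19, 418, 113, 367, 449]  (not all equal)
t=1: [68, 106, 132, 85, 71, 132, 269, 121, 93, 221, 136, 73]  (not all equal)
t=2: [229, 277, 314, 260, 246, 283, 201, 278, 233, 167, 294, 253]  (not all equal)
t=3: [94, 133, 91, 104, 105, 128, 55, 98, 131, 302, 126, 107]  (not all equal)
t=4: [290, 312, 274, 285, 300, 301, 231, 273, 307, 196, 289, 304]  (not all equal)
t=5: [100, 90, 102, 102, 99, 90, 96, 102, 90, 47, 92, 99]  (not all equal)
t=6: [278, 255, 280, 285, 277, 254, 274, 284, 256, 202, 259, 277]  (not all equal)
t=7: [104, 100, 104, 103, 104, 100, 105, 103, 99, 59, 99, 104]  (not all equal)
t=8: [288, 275, 289, 289, 288, 275, 290, 289, 274, 226, 274, 288]  (not all equal)
t=9: [102, 102, 102, 102, 102, 101, 101, 101, 101, 90, 101, 102]  (not all equal)
t=10: [286, 284, 286, 286, 286, 282, 285, 285, 283, 269, 282, 286]  (not all equal)
t=11: [102, 103, 102, 102, 102, 103, 102, 102, 103, 104, 103, 102]  (not all equal)
t=12: [287, 288, 287, 287, 287, 288, 287, 287, 288, 290, 288, 287]  (not all equal)
t=13: [102, 101, 102, 102, 102, 101, 102, 102, 101, 101, 101, 102]  (not all equal)
t=14: [286, 285, 286, 287, 286, 285, 286, 287, 285, 285, 285, 286]  (not all equal)
t=15: [102, 102, 102, 102, 102, 102, 102, 102, 102, 103, 102, 102]  (not all equal)
t=16: [287, 287, 287, 287, 287, 287, 287, 287, 287, 288, 287, 287]  (not all equal)
t=17: [102, 102, 102, 102, 102, 102, 102, 102, 102, 102, 102, 102]  (all equal)

Answer: 17
Key observation: Synchronization is absorbing here: once all oscillators are equal they stay equal, and step 17 is the first all-equal step.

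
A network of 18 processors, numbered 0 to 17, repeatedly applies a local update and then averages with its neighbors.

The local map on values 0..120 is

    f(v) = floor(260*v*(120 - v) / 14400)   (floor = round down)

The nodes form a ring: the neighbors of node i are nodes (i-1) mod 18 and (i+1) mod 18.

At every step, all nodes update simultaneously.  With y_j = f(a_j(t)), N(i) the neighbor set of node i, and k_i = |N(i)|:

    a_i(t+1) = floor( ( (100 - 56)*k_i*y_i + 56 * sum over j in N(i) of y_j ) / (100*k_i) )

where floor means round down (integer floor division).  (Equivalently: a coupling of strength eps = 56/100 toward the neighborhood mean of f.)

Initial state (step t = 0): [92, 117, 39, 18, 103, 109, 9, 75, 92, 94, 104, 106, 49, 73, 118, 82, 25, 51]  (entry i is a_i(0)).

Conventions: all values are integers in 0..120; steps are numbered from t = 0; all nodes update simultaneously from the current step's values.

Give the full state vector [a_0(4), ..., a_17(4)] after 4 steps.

Answer: [64, 64, 64, 64, 64, 64, 64, 64, 64, 64, 64, 64, 64, 64, 64, 64, 64, 64]

Derivation:
t=0: [92, 117, 39, 18, 103, 109, 9, 75, 92, 94, 104, 106, 49, 73, 118, 82, 25, 51]
t=1: [39, 31, 36, 39, 28, 22, 30, 44, 49, 40, 32, 37, 51, 45, 34, 37, 51, 52]
t=2: [56, 52, 53, 53, 46, 43, 48, 57, 60, 56, 53, 55, 59, 58, 55, 56, 60, 61]
t=3: [63, 63, 63, 63, 61, 60, 61, 63, 64, 64, 64, 64, 64, 64, 64, 64, 64, 64]
t=4: [64, 64, 64, 64, 64, 64, 64, 64, 64, 64, 64, 64, 64, 64, 64, 64, 64, 64]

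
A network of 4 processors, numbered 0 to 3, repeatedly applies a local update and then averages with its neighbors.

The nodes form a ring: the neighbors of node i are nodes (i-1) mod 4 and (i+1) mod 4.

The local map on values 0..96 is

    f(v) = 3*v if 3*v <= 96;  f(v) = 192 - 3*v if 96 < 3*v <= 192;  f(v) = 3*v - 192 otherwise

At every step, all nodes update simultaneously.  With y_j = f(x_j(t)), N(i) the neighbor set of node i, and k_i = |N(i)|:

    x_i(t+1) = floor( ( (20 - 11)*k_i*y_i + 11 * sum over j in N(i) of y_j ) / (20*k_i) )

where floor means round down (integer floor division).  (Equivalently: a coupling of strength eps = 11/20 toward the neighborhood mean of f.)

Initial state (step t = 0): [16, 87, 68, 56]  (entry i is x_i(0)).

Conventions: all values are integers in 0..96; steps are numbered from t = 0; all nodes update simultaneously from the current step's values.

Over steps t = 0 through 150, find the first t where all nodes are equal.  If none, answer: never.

Simulating step by step:
t=0: [16, 87, 68, 56]  (not all equal)
t=1: [47, 47, 30, 27]  (not all equal)
t=2: [59, 61, 76, 75]  (not all equal)
t=3: [18, 18, 27, 28]  (not all equal)
t=4: [62, 61, 74, 74]  (not all equal)
t=5: [13, 13, 24, 23]  (not all equal)
t=6: [47, 48, 62, 61]  (not all equal)
t=7: [38, 37, 18, 19]  (not all equal)
t=8: [73, 72, 62, 61]  (not all equal)
t=9: [21, 19, 11, 13]  (not all equal)
t=10: [54, 52, 41, 43]  (not all equal)
t=11: [40, 43, 58, 55]  (not all equal)
t=12: [57, 53, 32, 36]  (not all equal)
t=13: [41, 47, 75, 69]  (not all equal)
t=14: [49, 51, 33, 34]  (not all equal)
t=15: [55, 55, 77, 78]  (not all equal)
t=16: [31, 30, 36, 37]  (not all equal)
t=17: [88, 89, 84, 85]  (not all equal)
t=18: [70, 70, 64, 64]  (not all equal)
t=19: [13, 13, 4, 4]  (not all equal)
t=20: [31, 31, 19, 19]  (not all equal)
t=21: [83, 83, 66, 66]  (not all equal)
t=22: [42, 42, 20, 20]  (not all equal)
t=23: [64, 64, 61, 61]  (not all equal)
t=24: [2, 2, 6, 6]  (not all equal)
t=25: [9, 9, 14, 14]  (not all equal)
t=26: [31, 31, 37, 37]  (not all equal)
t=27: [89, 89, 84, 84]  (not all equal)
t=28: [70, 70, 64, 64]  (not all equal)

Answer: never
Key observation: The state at step 18 reappears at step 28 — the system is in a cycle of period 10 from step 18 on.  No step 0..28 is synchronized, and the cycle repeats forever, so no step up to 150 (or ever) has all nodes equal.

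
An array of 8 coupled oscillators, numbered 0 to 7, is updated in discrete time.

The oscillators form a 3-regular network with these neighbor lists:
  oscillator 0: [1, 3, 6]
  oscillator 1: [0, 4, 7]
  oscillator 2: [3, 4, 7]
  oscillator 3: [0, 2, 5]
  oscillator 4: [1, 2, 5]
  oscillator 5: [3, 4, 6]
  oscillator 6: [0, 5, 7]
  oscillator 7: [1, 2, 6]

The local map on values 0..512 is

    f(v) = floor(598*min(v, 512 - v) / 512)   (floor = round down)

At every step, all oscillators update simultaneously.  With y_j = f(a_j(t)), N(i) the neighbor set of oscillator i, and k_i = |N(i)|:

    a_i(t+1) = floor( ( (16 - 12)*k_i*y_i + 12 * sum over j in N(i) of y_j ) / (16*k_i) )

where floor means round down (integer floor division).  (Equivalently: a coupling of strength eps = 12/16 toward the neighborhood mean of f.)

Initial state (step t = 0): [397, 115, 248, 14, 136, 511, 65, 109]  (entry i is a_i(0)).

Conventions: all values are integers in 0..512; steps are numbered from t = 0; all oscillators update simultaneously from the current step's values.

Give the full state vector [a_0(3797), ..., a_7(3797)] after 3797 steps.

Simulating step by step:
t=0: [397, 115, 248, 14, 136, 511, 65, 109]
t=1: [89, 138, 147, 110, 145, 62, 84, 156]
t=2: [122, 153, 162, 118, 143, 116, 113, 153]
t=3: [147, 166, 167, 150, 167, 142, 146, 169]
t=4: [177, 189, 190, 176, 187, 176, 175, 188]
t=5: [208, 215, 215, 209, 216, 208, 208, 216]
t=6: [244, 249, 249, 244, 249, 245, 244, 249]
t=7: [285, 288, 288, 286, 289, 286, 286, 288]
t=8: [263, 261, 261, 263, 261, 262, 263, 261]
t=9: [290, 292, 292, 291, 292, 291, 291, 292]
t=10: [257, 256, 256, 257, 256, 257, 257, 256]
t=11: [297, 298, 298, 297, 298, 297, 297, 298]
t=12: [250, 249, 249, 250, 249, 250, 250, 249]
t=13: [290, 290, 290, 290, 290, 290, 290, 290]
t=14: [259, 259, 259, 259, 259, 259, 259, 259]
t=15: [295, 295, 295, 295, 295, 295, 295, 295]
t=16: [253, 253, 253, 253, 253, 253, 253, 253]
t=17: [295, 295, 295, 295, 295, 295, 295, 295]

Answer: [295, 295, 295, 295, 295, 295, 295, 295]
Key observation: The state at step 15, [295, 295, 295, 295, 295, 295, 295, 295], reappears at step 17: the system is in a cycle of period 2 from step 15 on.  Therefore the state at step 3797 equals the state at step 15 + ((3797 - 15) mod 2) = 15, which is [295, 295, 295, 295, 295, 295, 295, 295].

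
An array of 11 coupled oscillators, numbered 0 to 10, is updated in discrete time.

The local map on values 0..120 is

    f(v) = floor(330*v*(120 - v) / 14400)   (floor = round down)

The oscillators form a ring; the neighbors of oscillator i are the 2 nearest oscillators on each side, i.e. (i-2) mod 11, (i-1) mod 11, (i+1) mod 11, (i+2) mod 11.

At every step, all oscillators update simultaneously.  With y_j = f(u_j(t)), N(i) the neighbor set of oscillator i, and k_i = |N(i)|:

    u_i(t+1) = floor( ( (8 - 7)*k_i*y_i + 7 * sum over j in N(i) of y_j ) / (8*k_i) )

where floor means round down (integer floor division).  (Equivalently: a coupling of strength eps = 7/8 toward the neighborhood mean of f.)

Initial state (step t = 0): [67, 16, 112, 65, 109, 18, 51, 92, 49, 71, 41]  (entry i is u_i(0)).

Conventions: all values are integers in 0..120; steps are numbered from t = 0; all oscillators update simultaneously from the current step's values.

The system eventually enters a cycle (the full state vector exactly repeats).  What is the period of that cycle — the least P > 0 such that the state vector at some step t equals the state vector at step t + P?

Simulating step by step:
t=0: [67, 16, 112, 65, 109, 18, 51, 92, 49, 71, 41]
t=1: [56, 60, 52, 37, 52, 59, 55, 68, 73, 73, 69]
t=2: [80, 78, 79, 80, 78, 78, 80, 79, 79, 79, 80]
t=3: [73, 73, 74, 74, 73, 73, 74, 74, 73, 73, 73]
t=4: [78, 78, 78, 78, 78, 78, 78, 78, 78, 78, 78]
t=5: [75, 75, 75, 75, 75, 75, 75, 75, 75, 75, 75]
t=6: [77, 77, 77, 77, 77, 77, 77, 77, 77, 77, 77]
t=7: [75, 75, 75, 75, 75, 75, 75, 75, 75, 75, 75]

Answer: 2
Key observation: The state at step 5, [75, 75, 75, 75, 75, 75, 75, 75, 75, 75, 75], reappears at step 7 — and no state repeats earlier — so the cycle the system enters has period 2.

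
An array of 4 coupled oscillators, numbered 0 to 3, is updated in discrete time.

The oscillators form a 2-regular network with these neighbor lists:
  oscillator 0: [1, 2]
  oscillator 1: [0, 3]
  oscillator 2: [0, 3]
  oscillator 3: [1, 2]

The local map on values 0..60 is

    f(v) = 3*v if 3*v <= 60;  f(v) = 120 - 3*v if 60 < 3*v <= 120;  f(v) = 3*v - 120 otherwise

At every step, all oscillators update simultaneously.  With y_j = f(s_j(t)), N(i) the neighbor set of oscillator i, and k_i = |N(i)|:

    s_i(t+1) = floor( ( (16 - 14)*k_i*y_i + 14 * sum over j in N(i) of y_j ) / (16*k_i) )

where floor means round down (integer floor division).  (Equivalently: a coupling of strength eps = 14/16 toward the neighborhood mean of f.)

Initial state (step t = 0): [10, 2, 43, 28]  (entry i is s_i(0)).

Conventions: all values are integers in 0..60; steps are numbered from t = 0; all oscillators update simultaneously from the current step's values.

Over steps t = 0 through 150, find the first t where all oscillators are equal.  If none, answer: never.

Answer: 2
Key observation: Synchronization is absorbing here: once all oscillators are equal they stay equal, and step 2 is the first all-equal step.

Derivation:
t=0: [10, 2, 43, 28]  (not all equal)
t=1: [10, 29, 30, 11]  (not all equal)
t=2: [31, 31, 31, 31]  (all equal)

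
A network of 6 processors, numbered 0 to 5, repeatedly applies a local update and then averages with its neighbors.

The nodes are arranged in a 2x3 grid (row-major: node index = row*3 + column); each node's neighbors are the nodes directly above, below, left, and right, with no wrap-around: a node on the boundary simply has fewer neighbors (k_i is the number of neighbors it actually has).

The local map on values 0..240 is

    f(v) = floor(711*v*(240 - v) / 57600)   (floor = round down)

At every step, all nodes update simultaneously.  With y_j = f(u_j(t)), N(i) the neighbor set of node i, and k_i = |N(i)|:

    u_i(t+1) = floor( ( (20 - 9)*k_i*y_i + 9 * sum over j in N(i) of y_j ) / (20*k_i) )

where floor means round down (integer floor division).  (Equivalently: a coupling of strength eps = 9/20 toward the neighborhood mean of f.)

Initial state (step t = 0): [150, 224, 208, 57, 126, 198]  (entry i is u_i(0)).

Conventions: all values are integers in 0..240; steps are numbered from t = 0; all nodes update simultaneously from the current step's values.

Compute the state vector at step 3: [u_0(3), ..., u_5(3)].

Simulating step by step:
t=0: [150, 224, 208, 57, 126, 198]
t=1: [130, 87, 77, 147, 138, 114]
t=2: [171, 165, 161, 170, 171, 170]
t=3: [146, 150, 153, 145, 146, 148]

Answer: [146, 150, 153, 145, 146, 148]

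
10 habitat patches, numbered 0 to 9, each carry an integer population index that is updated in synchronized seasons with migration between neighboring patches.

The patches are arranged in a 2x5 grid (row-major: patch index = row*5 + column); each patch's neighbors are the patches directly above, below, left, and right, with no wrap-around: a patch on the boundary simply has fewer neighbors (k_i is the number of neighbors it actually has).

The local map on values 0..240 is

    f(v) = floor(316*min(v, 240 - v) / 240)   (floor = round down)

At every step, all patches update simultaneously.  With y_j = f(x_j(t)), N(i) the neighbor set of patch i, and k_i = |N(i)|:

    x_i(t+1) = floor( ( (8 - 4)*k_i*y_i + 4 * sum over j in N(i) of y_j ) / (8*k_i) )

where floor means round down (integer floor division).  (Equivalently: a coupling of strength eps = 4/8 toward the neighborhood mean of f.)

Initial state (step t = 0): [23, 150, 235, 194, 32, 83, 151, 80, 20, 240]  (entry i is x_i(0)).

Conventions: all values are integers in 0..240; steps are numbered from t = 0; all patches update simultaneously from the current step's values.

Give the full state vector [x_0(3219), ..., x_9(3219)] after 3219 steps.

Simulating step by step:
t=0: [23, 150, 235, 194, 32, 83, 151, 80, 20, 240]
t=1: [71, 84, 50, 42, 36, 91, 113, 77, 40, 17]
t=2: [103, 106, 76, 54, 42, 119, 129, 94, 55, 35]
t=3: [141, 133, 105, 73, 56, 148, 142, 114, 76, 54]
t=4: [130, 136, 133, 99, 78, 125, 133, 136, 102, 78]
t=5: [143, 138, 137, 127, 109, 146, 140, 137, 128, 110]
t=6: [127, 132, 137, 144, 144, 126, 130, 136, 144, 144]
t=7: [147, 142, 134, 127, 126, 148, 143, 135, 127, 126]
t=8: [123, 129, 138, 146, 149, 122, 128, 138, 146, 149]
t=9: [152, 145, 134, 124, 120, 152, 146, 134, 124, 120]
t=10: [117, 125, 138, 150, 156, 117, 124, 138, 150, 156]
t=11: [153, 148, 134, 119, 112, 153, 149, 134, 119, 112]
t=12: [115, 122, 138, 151, 149, 115, 121, 138, 151, 149]
t=13: [152, 151, 134, 120, 118, 152, 151, 134, 120, 118]
t=14: [115, 120, 138, 154, 155, 115, 120, 138, 154, 155]
t=15: [152, 152, 134, 116, 111, 152, 152, 134, 116, 111]
t=16: [115, 119, 137, 148, 147, 115, 119, 137, 148, 147]
t=17: [152, 151, 136, 123, 121, 152, 151, 136, 123, 121]
t=18: [115, 119, 135, 151, 155, 115, 119, 135, 151, 155]
t=19: [152, 152, 137, 119, 112, 152, 152, 137, 119, 112]
t=20: [115, 118, 135, 151, 149, 115, 118, 135, 151, 149]
t=21: [152, 151, 137, 120, 118, 152, 151, 137, 120, 118]
t=22: [115, 119, 135, 153, 155, 115, 119, 135, 153, 155]
t=23: [152, 152, 137, 117, 111, 152, 152, 137, 117, 111]
t=24: [115, 118, 134, 149, 148, 115, 118, 134, 149, 148]
t=25: [152, 151, 138, 122, 120, 152, 151, 138, 122, 120]
t=26: [115, 119, 134, 152, 157, 115, 119, 134, 152, 157]
t=27: [152, 152, 137, 118, 110, 152, 152, 137, 118, 110]
t=28: [115, 118, 135, 149, 146, 115, 118, 135, 149, 146]
t=29: [152, 151, 137, 122, 122, 152, 151, 137, 122, 122]
t=30: [115, 119, 135, 151, 155, 115, 119, 135, 151, 155]

Answer: [152, 152, 137, 118, 110, 152, 152, 137, 118, 110]
Key observation: The state at step 18, [115, 119, 135, 151, 155, 115, 119, 135, 151, 155], reappears at step 30: the system is in a cycle of period 12 from step 18 on.  Therefore the state at step 3219 equals the state at step 18 + ((3219 - 18) mod 12) = 27, which is [152, 152, 137, 118, 110, 152, 152, 137, 118, 110].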